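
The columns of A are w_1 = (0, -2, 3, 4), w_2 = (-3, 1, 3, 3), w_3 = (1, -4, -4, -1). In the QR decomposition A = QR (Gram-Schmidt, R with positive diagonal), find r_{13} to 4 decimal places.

r_{13} = -1.4856

q_1 = w_1/‖w_1‖ = (0, -2, 3, 4)/5.3852 = (0.0000, -0.3714, 0.5571, 0.7428).
r_{13} = q_1·w_3 = -1.4856.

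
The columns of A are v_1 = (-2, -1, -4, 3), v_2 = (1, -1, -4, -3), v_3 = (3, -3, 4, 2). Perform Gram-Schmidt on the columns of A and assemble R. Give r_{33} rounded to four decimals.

r_{33} = 5.0405

v_1 = (-2, -1, -4, 3); ‖v_1‖ = 5.4772, so q_1 = (-0.3651, -0.1826, -0.7303, 0.5477).
q_1·v_2 = (-0.3651)·1 + (-0.1826)·(-1) + (-0.7303)·(-4) + 0.5477·(-3) = 1.0954.
u_2 = v_2 − 1.0954·q_1 = (1.4000, -0.8000, -3.2000, -3.6000).
‖u_2‖ = 5.0794, so q_2 = (0.2756, -0.1575, -0.6300, -0.7087).
q_1·v_3 = (-0.3651)·3 + (-0.1826)·(-3) + (-0.7303)·4 + 0.5477·2 = -2.3735; q_2·v_3 = 0.2756·3 + (-0.1575)·(-3) + (-0.6300)·4 + (-0.7087)·2 = -2.6381.
u_3 = v_3 + 2.3735·q_1 + 2.6381·q_2 = (2.8605, -3.8488, 0.6047, 1.4302).
r_{33} = ‖u_3‖ = 5.0405.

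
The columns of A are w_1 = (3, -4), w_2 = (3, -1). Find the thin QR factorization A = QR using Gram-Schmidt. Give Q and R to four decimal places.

w_1 = (3, -4); ‖w_1‖ = 5.0000, so e_1 = (0.6000, -0.8000).
e_1·w_2 = 0.6000·3 + (-0.8000)·(-1) = 2.6000.
u_2 = w_2 − 2.6000·e_1 = (1.4400, 1.0800).
‖u_2‖ = 1.8000, so e_2 = (0.8000, 0.6000).

Q = [[0.6000, 0.8000], [-0.8000, 0.6000]], R = [[5.0000, 2.6000], [0.0000, 1.8000]]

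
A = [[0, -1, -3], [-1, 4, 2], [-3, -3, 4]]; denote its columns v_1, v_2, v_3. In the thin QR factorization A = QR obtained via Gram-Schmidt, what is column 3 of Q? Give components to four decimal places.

v_1 = (0, -1, -3); ‖v_1‖ = 3.1623, so e_1 = (0.0000, -0.3162, -0.9487).
e_1·v_2 = 0.0000·(-1) + (-0.3162)·4 + (-0.9487)·(-3) = 1.5811.
u_2 = v_2 − 1.5811·e_1 = (-1.0000, 4.5000, -1.5000).
‖u_2‖ = 4.8477, so e_2 = (-0.2063, 0.9283, -0.3094).
e_1·v_3 = 0.0000·(-3) + (-0.3162)·2 + (-0.9487)·4 = -4.4272; e_2·v_3 = (-0.2063)·(-3) + 0.9283·2 + (-0.3094)·4 = 1.2377.
u_3 = v_3 + 4.4272·e_1 − 1.2377·e_2 = (-2.7447, -0.5489, 0.1830).
‖u_3‖ = 2.8050, so e_3 = (-0.9785, -0.1957, 0.0652).

e_3 = (-0.9785, -0.1957, 0.0652)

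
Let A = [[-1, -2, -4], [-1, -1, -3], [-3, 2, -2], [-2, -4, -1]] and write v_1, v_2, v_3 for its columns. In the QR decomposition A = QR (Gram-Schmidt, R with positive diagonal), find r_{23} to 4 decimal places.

v_1 = (-1, -1, -3, -2); ‖v_1‖ = 3.8730, so q_1 = (-0.2582, -0.2582, -0.7746, -0.5164).
q_1·v_2 = (-0.2582)·(-2) + (-0.2582)·(-1) + (-0.7746)·2 + (-0.5164)·(-4) = 1.2910.
u_2 = v_2 − 1.2910·q_1 = (-1.6667, -0.6667, 3.0000, -3.3333).
‖u_2‖ = 4.8305, so q_2 = (-0.3450, -0.1380, 0.6211, -0.6901).
r_{23} = q_2·v_3 = 1.2421.

r_{23} = 1.2421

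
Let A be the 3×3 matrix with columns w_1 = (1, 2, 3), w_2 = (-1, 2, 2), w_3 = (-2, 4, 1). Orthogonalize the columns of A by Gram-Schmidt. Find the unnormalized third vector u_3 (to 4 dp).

u_3 = (0.5333, 1.3333, -1.0667)

w_1 = (1, 2, 3); ‖w_1‖ = 3.7417, so q_1 = (0.2673, 0.5345, 0.8018).
q_1·w_2 = 0.2673·(-1) + 0.5345·2 + 0.8018·2 = 2.4054.
u_2 = w_2 − 2.4054·q_1 = (-1.6429, 0.7143, 0.0714).
‖u_2‖ = 1.7928, so q_2 = (-0.9163, 0.3984, 0.0398).
q_1·w_3 = 0.2673·(-2) + 0.5345·4 + 0.8018·1 = 2.4054; q_2·w_3 = (-0.9163)·(-2) + 0.3984·4 + 0.0398·1 = 3.4662.
u_3 = w_3 − 2.4054·q_1 − 3.4662·q_2 = (0.5333, 1.3333, -1.0667).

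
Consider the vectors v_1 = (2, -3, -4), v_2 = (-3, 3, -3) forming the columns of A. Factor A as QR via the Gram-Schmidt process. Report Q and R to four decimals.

v_1 = (2, -3, -4); ‖v_1‖ = 5.3852, so q_1 = (0.3714, -0.5571, -0.7428).
q_1·v_2 = 0.3714·(-3) + (-0.5571)·3 + (-0.7428)·(-3) = -0.5571.
u_2 = v_2 + 0.5571·q_1 = (-2.7931, 2.6897, -3.4138).
‖u_2‖ = 5.1662, so q_2 = (-0.5406, 0.5206, -0.6608).

Q = [[0.3714, -0.5406], [-0.5571, 0.5206], [-0.7428, -0.6608]], R = [[5.3852, -0.5571], [0.0000, 5.1662]]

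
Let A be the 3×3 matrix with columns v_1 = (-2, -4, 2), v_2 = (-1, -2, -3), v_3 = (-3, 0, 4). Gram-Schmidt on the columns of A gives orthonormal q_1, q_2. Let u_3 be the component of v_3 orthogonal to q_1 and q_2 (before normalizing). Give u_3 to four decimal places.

u_3 = (-2.4000, 1.2000, 0.0000)

q_1 = v_1/‖v_1‖ = (-2, -4, 2)/4.8990 = (-0.4082, -0.8165, 0.4082).
r_{12} = q_1·v_2 = 0.8165.
u_2 = v_2 − 0.8165·q_1 = (-0.6667, -1.3333, -3.3333).
‖u_2‖ = 3.6515, so q_2 = (-0.1826, -0.3651, -0.9129).
r_{13} = q_1·v_3 = 2.8577; r_{23} = q_2·v_3 = -3.1038.
u_3 = v_3 − 2.8577·q_1 + 3.1038·q_2 = (-2.4000, 1.2000, 0.0000).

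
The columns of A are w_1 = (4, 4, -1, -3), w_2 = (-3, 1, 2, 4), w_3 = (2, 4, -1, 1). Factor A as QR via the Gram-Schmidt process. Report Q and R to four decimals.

Q = [[0.6172, -0.2105, 0.2587], [0.6172, 0.7201, -0.0142], [-0.1543, 0.3434, -0.7703], [-0.4629, 0.5650, 0.5827]], R = [[6.4807, -3.3947, 3.3947], [0.0000, 4.2984, 2.6810], [0.0000, 0.0000, 1.8135]]

q_1 = w_1/‖w_1‖ = (4, 4, -1, -3)/6.4807 = (0.6172, 0.6172, -0.1543, -0.4629).
r_{12} = q_1·w_2 = -3.3947.
u_2 = w_2 + 3.3947·q_1 = (-0.9048, 3.0952, 1.4762, 2.4286).
‖u_2‖ = 4.2984, so q_2 = (-0.2105, 0.7201, 0.3434, 0.5650).
r_{13} = q_1·w_3 = 3.3947; r_{23} = q_2·w_3 = 2.6810.
u_3 = w_3 − 3.3947·q_1 − 2.6810·q_2 = (0.4691, -0.0258, -1.3969, 1.0567).
‖u_3‖ = 1.8135, so q_3 = (0.2587, -0.0142, -0.7703, 0.5827).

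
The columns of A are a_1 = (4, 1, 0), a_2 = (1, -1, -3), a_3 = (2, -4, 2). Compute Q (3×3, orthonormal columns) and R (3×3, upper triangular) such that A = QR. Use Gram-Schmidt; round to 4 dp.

Q = [[0.9701, 0.0909, 0.2249], [0.2425, -0.3636, -0.8994], [0.0000, -0.9271, 0.3748]], R = [[4.1231, 0.7276, 0.9701], [0.0000, 3.2358, -0.2181], [0.0000, 0.0000, 4.7970]]

q_1 = a_1/‖a_1‖ = (4, 1, 0)/4.1231 = (0.9701, 0.2425, 0.0000).
r_{12} = q_1·a_2 = 0.7276.
u_2 = a_2 − 0.7276·q_1 = (0.2941, -1.1765, -3.0000).
‖u_2‖ = 3.2358, so q_2 = (0.0909, -0.3636, -0.9271).
r_{13} = q_1·a_3 = 0.9701; r_{23} = q_2·a_3 = -0.2181.
u_3 = a_3 − 0.9701·q_1 + 0.2181·q_2 = (1.0787, -4.3146, 1.7978).
‖u_3‖ = 4.7970, so q_3 = (0.2249, -0.8994, 0.3748).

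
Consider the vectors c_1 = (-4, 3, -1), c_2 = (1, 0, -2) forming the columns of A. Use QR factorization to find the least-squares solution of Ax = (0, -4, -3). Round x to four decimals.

c_1 = (-4, 3, -1); ‖c_1‖ = 5.0990, so e_1 = (-0.7845, 0.5883, -0.1961).
e_1·c_2 = (-0.7845)·1 + 0.5883·0 + (-0.1961)·(-2) = -0.3922.
u_2 = c_2 + 0.3922·e_1 = (0.6923, 0.2308, -2.0769).
‖u_2‖ = 2.2014, so e_2 = (0.3145, 0.1048, -0.9435).
Qᵀb = (-1.7650, 2.4111).
Back-substitute: x_2 = 2.4111/2.2014 = 1.0952.
x_1 = (-1.7650 + 0.3922·1.0952)/5.0990 = -0.2619.

x = (-0.2619, 1.0952)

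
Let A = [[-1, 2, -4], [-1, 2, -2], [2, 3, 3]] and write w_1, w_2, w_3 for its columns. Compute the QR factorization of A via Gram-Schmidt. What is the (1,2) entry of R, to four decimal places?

r_{12} = 0.8165

e_1 = w_1/‖w_1‖ = (-1, -1, 2)/2.4495 = (-0.4082, -0.4082, 0.8165).
r_{12} = e_1·w_2 = 0.8165.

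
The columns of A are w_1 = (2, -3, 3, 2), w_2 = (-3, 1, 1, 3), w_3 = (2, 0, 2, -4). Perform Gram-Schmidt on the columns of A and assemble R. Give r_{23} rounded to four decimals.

r_{23} = -3.5777

w_1 = (2, -3, 3, 2); ‖w_1‖ = 5.0990, so e_1 = (0.3922, -0.5883, 0.5883, 0.3922).
e_1·w_2 = 0.3922·(-3) + (-0.5883)·1 + 0.5883·1 + 0.3922·3 = 0.0000.
u_2 = w_2 + 0.0000·e_1 = (-3.0000, 1.0000, 1.0000, 3.0000).
‖u_2‖ = 4.4721, so e_2 = (-0.6708, 0.2236, 0.2236, 0.6708).
r_{23} = e_2·w_3 = -3.5777.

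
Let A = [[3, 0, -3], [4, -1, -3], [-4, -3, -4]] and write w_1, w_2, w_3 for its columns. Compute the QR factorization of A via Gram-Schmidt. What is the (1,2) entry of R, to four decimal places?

w_1 = (3, 4, -4); ‖w_1‖ = 6.4031, so q_1 = (0.4685, 0.6247, -0.6247).
r_{12} = q_1·w_2 = 1.2494.

r_{12} = 1.2494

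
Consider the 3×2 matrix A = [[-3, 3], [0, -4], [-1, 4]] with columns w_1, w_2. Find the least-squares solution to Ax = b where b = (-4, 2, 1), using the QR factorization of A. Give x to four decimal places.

x = (1.0083, -0.0705)

w_1 = (-3, 0, -1); ‖w_1‖ = 3.1623, so q_1 = (-0.9487, 0.0000, -0.3162).
q_1·w_2 = (-0.9487)·3 + 0.0000·(-4) + (-0.3162)·4 = -4.1110.
u_2 = w_2 + 4.1110·q_1 = (-0.9000, -4.0000, 2.7000).
‖u_2‖ = 4.9092, so q_2 = (-0.1833, -0.8148, 0.5500).
Qᵀb = (3.4785, -0.3463).
Back-substitute: x_2 = -0.3463/4.9092 = -0.0705.
x_1 = (3.4785 + 4.1110·(-0.0705))/3.1623 = 1.0083.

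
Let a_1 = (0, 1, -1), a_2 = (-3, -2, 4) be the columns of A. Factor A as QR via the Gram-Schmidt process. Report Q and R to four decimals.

q_1 = a_1/‖a_1‖ = (0, 1, -1)/1.4142 = (0.0000, 0.7071, -0.7071).
r_{12} = q_1·a_2 = -4.2426.
u_2 = a_2 + 4.2426·q_1 = (-3.0000, 1.0000, 1.0000).
‖u_2‖ = 3.3166, so q_2 = (-0.9045, 0.3015, 0.3015).

Q = [[0.0000, -0.9045], [0.7071, 0.3015], [-0.7071, 0.3015]], R = [[1.4142, -4.2426], [0.0000, 3.3166]]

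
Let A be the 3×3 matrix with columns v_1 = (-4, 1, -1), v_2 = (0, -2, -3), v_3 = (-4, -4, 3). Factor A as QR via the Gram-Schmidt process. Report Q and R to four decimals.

q_1 = v_1/‖v_1‖ = (-4, 1, -1)/4.2426 = (-0.9428, 0.2357, -0.2357).
r_{12} = q_1·v_2 = 0.2357.
u_2 = v_2 − 0.2357·q_1 = (0.2222, -2.0556, -2.9444).
‖u_2‖ = 3.5978, so q_2 = (0.0618, -0.5713, -0.8184).
r_{13} = q_1·v_3 = 2.1213; r_{23} = q_2·v_3 = -0.4169.
u_3 = v_3 − 2.1213·q_1 + 0.4169·q_2 = (-1.9742, -4.7382, 3.1588).
‖u_3‖ = 6.0271, so q_3 = (-0.3276, -0.7861, 0.5241).

Q = [[-0.9428, 0.0618, -0.3276], [0.2357, -0.5713, -0.7861], [-0.2357, -0.8184, 0.5241]], R = [[4.2426, 0.2357, 2.1213], [0.0000, 3.5978, -0.4169], [0.0000, 0.0000, 6.0271]]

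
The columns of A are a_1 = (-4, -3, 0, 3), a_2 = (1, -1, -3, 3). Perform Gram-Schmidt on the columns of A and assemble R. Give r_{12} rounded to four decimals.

e_1 = a_1/‖a_1‖ = (-4, -3, 0, 3)/5.8310 = (-0.6860, -0.5145, 0.0000, 0.5145).
r_{12} = e_1·a_2 = 1.3720.

r_{12} = 1.3720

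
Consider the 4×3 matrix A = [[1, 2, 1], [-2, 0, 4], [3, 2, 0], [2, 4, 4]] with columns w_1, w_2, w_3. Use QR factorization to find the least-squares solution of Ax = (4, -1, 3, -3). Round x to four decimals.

w_1 = (1, -2, 3, 2); ‖w_1‖ = 4.2426, so e_1 = (0.2357, -0.4714, 0.7071, 0.4714).
e_1·w_2 = 0.2357·2 + (-0.4714)·0 + 0.7071·2 + 0.4714·4 = 3.7712.
u_2 = w_2 − 3.7712·e_1 = (1.1111, 1.7778, -0.6667, 2.2222).
‖u_2‖ = 3.1269, so e_2 = (0.3553, 0.5685, -0.2132, 0.7107).
e_1·w_3 = 0.2357·1 + (-0.4714)·4 + 0.7071·0 + 0.4714·4 = 0.2357; e_2·w_3 = 0.3553·1 + 0.5685·4 + (-0.2132)·0 + 0.7107·4 = 5.4722.
u_3 = w_3 − 0.2357·e_1 − 5.4722·e_2 = (-1.0000, 1.0000, 1.0000, 0.0000).
‖u_3‖ = 1.7321, so e_3 = (-0.5774, 0.5774, 0.5774, 0.0000).
Qᵀb = (2.1213, -1.9188, -1.1547).
Back-substitute: x_3 = -1.1547/1.7321 = -0.6667.
x_2 = (-1.9188 − 5.4722·(-0.6667))/3.1269 = 0.5530.
x_1 = (2.1213 − 3.7712·0.5530 − 0.2357·(-0.6667))/4.2426 = 0.0455.

x = (0.0455, 0.5530, -0.6667)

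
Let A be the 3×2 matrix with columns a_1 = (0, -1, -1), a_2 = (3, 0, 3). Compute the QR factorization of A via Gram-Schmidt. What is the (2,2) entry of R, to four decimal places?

r_{22} = 3.6742

a_1 = (0, -1, -1); ‖a_1‖ = 1.4142, so e_1 = (0.0000, -0.7071, -0.7071).
e_1·a_2 = 0.0000·3 + (-0.7071)·0 + (-0.7071)·3 = -2.1213.
u_2 = a_2 + 2.1213·e_1 = (3.0000, -1.5000, 1.5000).
r_{22} = ‖u_2‖ = 3.6742.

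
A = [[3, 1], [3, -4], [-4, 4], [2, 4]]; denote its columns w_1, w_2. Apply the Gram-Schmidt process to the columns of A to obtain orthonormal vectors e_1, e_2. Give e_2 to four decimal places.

e_2 = (0.3640, -0.4131, 0.3436, 0.7608)

e_1 = w_1/‖w_1‖ = (3, 3, -4, 2)/6.1644 = (0.4867, 0.4867, -0.6489, 0.3244).
r_{12} = e_1·w_2 = -2.7578.
u_2 = w_2 + 2.7578·e_1 = (2.3421, -2.6579, 2.2105, 4.8947).
‖u_2‖ = 6.4339, so e_2 = (0.3640, -0.4131, 0.3436, 0.7608).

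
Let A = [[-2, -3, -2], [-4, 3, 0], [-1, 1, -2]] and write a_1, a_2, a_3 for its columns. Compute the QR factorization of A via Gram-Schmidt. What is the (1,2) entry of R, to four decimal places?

a_1 = (-2, -4, -1); ‖a_1‖ = 4.5826, so q_1 = (-0.4364, -0.8729, -0.2182).
r_{12} = q_1·a_2 = -1.5275.

r_{12} = -1.5275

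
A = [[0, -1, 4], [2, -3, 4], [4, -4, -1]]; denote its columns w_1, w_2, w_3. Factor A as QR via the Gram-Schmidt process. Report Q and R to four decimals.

e_1 = w_1/‖w_1‖ = (0, 2, 4)/4.4721 = (0.0000, 0.4472, 0.8944).
r_{12} = e_1·w_2 = -4.9193.
u_2 = w_2 + 4.9193·e_1 = (-1.0000, -0.8000, 0.4000).
‖u_2‖ = 1.3416, so e_2 = (-0.7454, -0.5963, 0.2981).
r_{13} = e_1·w_3 = 0.8944; r_{23} = e_2·w_3 = -5.6647.
u_3 = w_3 − 0.8944·e_1 + 5.6647·e_2 = (-0.2222, 0.2222, -0.1111).
‖u_3‖ = 0.3333, so e_3 = (-0.6667, 0.6667, -0.3333).

Q = [[0.0000, -0.7454, -0.6667], [0.4472, -0.5963, 0.6667], [0.8944, 0.2981, -0.3333]], R = [[4.4721, -4.9193, 0.8944], [0.0000, 1.3416, -5.6647], [0.0000, 0.0000, 0.3333]]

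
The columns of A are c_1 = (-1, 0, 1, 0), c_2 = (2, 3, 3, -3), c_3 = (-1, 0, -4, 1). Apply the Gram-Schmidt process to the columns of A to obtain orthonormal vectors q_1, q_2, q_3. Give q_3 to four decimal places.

c_1 = (-1, 0, 1, 0); ‖c_1‖ = 1.4142, so q_1 = (-0.7071, 0.0000, 0.7071, 0.0000).
q_1·c_2 = (-0.7071)·2 + 0.0000·3 + 0.7071·3 + 0.0000·(-3) = 0.7071.
u_2 = c_2 − 0.7071·q_1 = (2.5000, 3.0000, 2.5000, -3.0000).
‖u_2‖ = 5.5227, so q_2 = (0.4527, 0.5432, 0.4527, -0.5432).
q_1·c_3 = (-0.7071)·(-1) + 0.0000·0 + 0.7071·(-4) + 0.0000·1 = -2.1213; q_2·c_3 = 0.4527·(-1) + 0.5432·0 + 0.4527·(-4) + (-0.5432)·1 = -2.8066.
u_3 = c_3 + 2.1213·q_1 + 2.8066·q_2 = (-1.2295, 1.5246, -1.2295, -0.5246).
‖u_3‖ = 2.3713, so q_3 = (-0.5185, 0.6429, -0.5185, -0.2212).

q_3 = (-0.5185, 0.6429, -0.5185, -0.2212)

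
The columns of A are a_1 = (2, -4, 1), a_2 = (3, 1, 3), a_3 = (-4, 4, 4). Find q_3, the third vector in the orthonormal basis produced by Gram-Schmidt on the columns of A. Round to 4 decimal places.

q_1 = a_1/‖a_1‖ = (2, -4, 1)/4.5826 = (0.4364, -0.8729, 0.2182).
r_{12} = q_1·a_2 = 1.0911.
u_2 = a_2 − 1.0911·q_1 = (2.5238, 1.9524, 2.7619).
‖u_2‖ = 4.2201, so q_2 = (0.5980, 0.4626, 0.6545).
r_{13} = q_1·a_3 = -4.3644; r_{23} = q_2·a_3 = 2.0762.
u_3 = a_3 + 4.3644·q_1 − 2.0762·q_2 = (-3.3369, -0.7701, 3.5936).
‖u_3‖ = 4.9640, so q_3 = (-0.6722, -0.1551, 0.7239).

q_3 = (-0.6722, -0.1551, 0.7239)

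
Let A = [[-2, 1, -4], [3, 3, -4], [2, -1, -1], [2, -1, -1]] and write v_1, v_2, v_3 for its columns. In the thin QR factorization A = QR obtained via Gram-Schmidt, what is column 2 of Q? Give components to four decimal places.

v_1 = (-2, 3, 2, 2); ‖v_1‖ = 4.5826, so e_1 = (-0.4364, 0.6547, 0.4364, 0.4364).
e_1·v_2 = (-0.4364)·1 + 0.6547·3 + 0.4364·(-1) + 0.4364·(-1) = 0.6547.
u_2 = v_2 − 0.6547·e_1 = (1.2857, 2.5714, -1.2857, -1.2857).
‖u_2‖ = 3.4017, so e_2 = (0.3780, 0.7559, -0.3780, -0.3780).

e_2 = (0.3780, 0.7559, -0.3780, -0.3780)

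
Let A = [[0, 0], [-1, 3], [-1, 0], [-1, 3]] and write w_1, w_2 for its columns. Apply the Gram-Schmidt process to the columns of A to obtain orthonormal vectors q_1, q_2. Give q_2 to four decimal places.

q_1 = w_1/‖w_1‖ = (0, -1, -1, -1)/1.7321 = (0.0000, -0.5774, -0.5774, -0.5774).
r_{12} = q_1·w_2 = -3.4641.
u_2 = w_2 + 3.4641·q_1 = (0.0000, 1.0000, -2.0000, 1.0000).
‖u_2‖ = 2.4495, so q_2 = (0.0000, 0.4082, -0.8165, 0.4082).

q_2 = (0.0000, 0.4082, -0.8165, 0.4082)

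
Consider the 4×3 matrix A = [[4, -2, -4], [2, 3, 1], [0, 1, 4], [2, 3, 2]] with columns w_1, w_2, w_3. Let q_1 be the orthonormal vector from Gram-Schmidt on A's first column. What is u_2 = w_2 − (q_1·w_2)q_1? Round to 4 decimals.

w_1 = (4, 2, 0, 2); ‖w_1‖ = 4.8990, so q_1 = (0.8165, 0.4082, 0.0000, 0.4082).
q_1·w_2 = 0.8165·(-2) + 0.4082·3 + 0.0000·1 + 0.4082·3 = 0.8165.
u_2 = w_2 − 0.8165·q_1 = (-2.6667, 2.6667, 1.0000, 2.6667).

u_2 = (-2.6667, 2.6667, 1.0000, 2.6667)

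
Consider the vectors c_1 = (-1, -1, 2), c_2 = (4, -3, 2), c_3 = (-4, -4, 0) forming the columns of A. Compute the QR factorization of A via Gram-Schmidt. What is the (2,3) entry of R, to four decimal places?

r_{23} = -1.5255

q_1 = c_1/‖c_1‖ = (-1, -1, 2)/2.4495 = (-0.4082, -0.4082, 0.8165).
r_{12} = q_1·c_2 = 1.2247.
u_2 = c_2 − 1.2247·q_1 = (4.5000, -2.5000, 1.0000).
‖u_2‖ = 5.2440, so q_2 = (0.8581, -0.4767, 0.1907).
r_{23} = q_2·c_3 = -1.5255.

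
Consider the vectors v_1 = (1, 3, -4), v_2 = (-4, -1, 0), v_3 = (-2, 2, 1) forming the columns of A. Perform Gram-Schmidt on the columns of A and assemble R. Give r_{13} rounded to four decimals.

r_{13} = 0.0000

v_1 = (1, 3, -4); ‖v_1‖ = 5.0990, so q_1 = (0.1961, 0.5883, -0.7845).
r_{13} = q_1·v_3 = 0.0000.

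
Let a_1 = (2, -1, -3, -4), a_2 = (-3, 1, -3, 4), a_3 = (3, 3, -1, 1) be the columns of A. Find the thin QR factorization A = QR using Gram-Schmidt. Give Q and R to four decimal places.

Q = [[0.3651, -0.3873, 0.6769], [-0.1826, 0.1000, 0.6822], [-0.5477, -0.8247, -0.1128], [-0.7303, 0.3998, 0.2525]], R = [[5.4772, -2.5560, 0.3651], [0.0000, 5.3354, 0.3624], [0.0000, 0.0000, 4.4425]]

q_1 = a_1/‖a_1‖ = (2, -1, -3, -4)/5.4772 = (0.3651, -0.1826, -0.5477, -0.7303).
r_{12} = q_1·a_2 = -2.5560.
u_2 = a_2 + 2.5560·q_1 = (-2.0667, 0.5333, -4.4000, 2.1333).
‖u_2‖ = 5.3354, so q_2 = (-0.3873, 0.1000, -0.8247, 0.3998).
r_{13} = q_1·a_3 = 0.3651; r_{23} = q_2·a_3 = 0.3624.
u_3 = a_3 − 0.3651·q_1 − 0.3624·q_2 = (3.0070, 3.0304, -0.5012, 1.1218).
‖u_3‖ = 4.4425, so q_3 = (0.6769, 0.6822, -0.1128, 0.2525).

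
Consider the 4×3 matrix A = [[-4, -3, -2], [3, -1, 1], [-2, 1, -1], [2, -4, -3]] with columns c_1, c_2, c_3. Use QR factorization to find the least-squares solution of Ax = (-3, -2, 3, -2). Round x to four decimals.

x = (0.2274, 1.6569, -1.4069)

q_1 = c_1/‖c_1‖ = (-4, 3, -2, 2)/5.7446 = (-0.6963, 0.5222, -0.3482, 0.3482).
r_{12} = q_1·c_2 = -0.1741.
u_2 = c_2 + 0.1741·q_1 = (-3.1212, -0.9091, 0.9394, -3.9394).
‖u_2‖ = 5.1932, so q_2 = (-0.6010, -0.1751, 0.1809, -0.7586).
r_{13} = q_1·c_3 = 1.2185; r_{23} = q_2·c_3 = 3.1218.
u_3 = c_3 − 1.2185·q_1 − 3.1218·q_2 = (0.7247, 0.9101, -1.1404, -1.0562).
‖u_3‖ = 1.9416, so q_3 = (0.3733, 0.4688, -0.5874, -0.5440).
Qᵀb = (-0.6963, 4.2129, -2.7315).
Back-substitute: x_3 = -2.7315/1.9416 = -1.4069.
x_2 = (4.2129 − 3.1218·(-1.4069))/5.1932 = 1.6569.
x_1 = (-0.6963 + 0.1741·1.6569 − 1.2185·(-1.4069))/5.7446 = 0.2274.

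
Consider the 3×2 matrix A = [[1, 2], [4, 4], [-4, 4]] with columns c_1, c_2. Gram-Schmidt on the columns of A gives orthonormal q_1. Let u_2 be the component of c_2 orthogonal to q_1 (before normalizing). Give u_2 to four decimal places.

c_1 = (1, 4, -4); ‖c_1‖ = 5.7446, so q_1 = (0.1741, 0.6963, -0.6963).
q_1·c_2 = 0.1741·2 + 0.6963·4 + (-0.6963)·4 = 0.3482.
u_2 = c_2 − 0.3482·q_1 = (1.9394, 3.7576, 4.2424).

u_2 = (1.9394, 3.7576, 4.2424)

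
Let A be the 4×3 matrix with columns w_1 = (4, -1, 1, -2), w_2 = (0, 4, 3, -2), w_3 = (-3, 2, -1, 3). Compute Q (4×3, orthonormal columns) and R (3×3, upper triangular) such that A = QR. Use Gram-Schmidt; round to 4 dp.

Q = [[0.8528, -0.1020, 0.5072], [-0.2132, 0.7736, 0.4609], [0.2132, 0.5356, -0.1379], [-0.4264, -0.3230, 0.7150]], R = [[4.6904, 0.6396, -4.4772], [0.0000, 5.3470, 0.3485], [0.0000, 0.0000, 1.6832]]

w_1 = (4, -1, 1, -2); ‖w_1‖ = 4.6904, so e_1 = (0.8528, -0.2132, 0.2132, -0.4264).
e_1·w_2 = 0.8528·0 + (-0.2132)·4 + 0.2132·3 + (-0.4264)·(-2) = 0.6396.
u_2 = w_2 − 0.6396·e_1 = (-0.5455, 4.1364, 2.8636, -1.7273).
‖u_2‖ = 5.3470, so e_2 = (-0.1020, 0.7736, 0.5356, -0.3230).
e_1·w_3 = 0.8528·(-3) + (-0.2132)·2 + 0.2132·(-1) + (-0.4264)·3 = -4.4772; e_2·w_3 = (-0.1020)·(-3) + 0.7736·2 + 0.5356·(-1) + (-0.3230)·3 = 0.3485.
u_3 = w_3 + 4.4772·e_1 − 0.3485·e_2 = (0.8537, 0.7758, -0.2321, 1.2035).
‖u_3‖ = 1.6832, so e_3 = (0.5072, 0.4609, -0.1379, 0.7150).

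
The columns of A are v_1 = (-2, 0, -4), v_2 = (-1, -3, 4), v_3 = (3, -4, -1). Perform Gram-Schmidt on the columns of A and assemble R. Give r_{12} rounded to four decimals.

r_{12} = -3.1305

v_1 = (-2, 0, -4); ‖v_1‖ = 4.4721, so q_1 = (-0.4472, 0.0000, -0.8944).
r_{12} = q_1·v_2 = -3.1305.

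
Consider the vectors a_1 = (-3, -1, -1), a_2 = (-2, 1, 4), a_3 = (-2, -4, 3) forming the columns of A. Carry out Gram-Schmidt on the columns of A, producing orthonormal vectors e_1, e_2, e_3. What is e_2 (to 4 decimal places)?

e_2 = (-0.3777, 0.2386, 0.8946)

a_1 = (-3, -1, -1); ‖a_1‖ = 3.3166, so e_1 = (-0.9045, -0.3015, -0.3015).
e_1·a_2 = (-0.9045)·(-2) + (-0.3015)·1 + (-0.3015)·4 = 0.3015.
u_2 = a_2 − 0.3015·e_1 = (-1.7273, 1.0909, 4.0909).
‖u_2‖ = 4.5726, so e_2 = (-0.3777, 0.2386, 0.8946).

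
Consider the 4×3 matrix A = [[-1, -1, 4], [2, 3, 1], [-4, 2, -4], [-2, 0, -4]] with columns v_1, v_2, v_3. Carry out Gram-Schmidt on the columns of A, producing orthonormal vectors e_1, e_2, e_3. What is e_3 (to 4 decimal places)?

e_3 = (0.8564, 0.2066, 0.1182, -0.4581)

v_1 = (-1, 2, -4, -2); ‖v_1‖ = 5.0000, so e_1 = (-0.2000, 0.4000, -0.8000, -0.4000).
e_1·v_2 = (-0.2000)·(-1) + 0.4000·3 + (-0.8000)·2 + (-0.4000)·0 = -0.2000.
u_2 = v_2 + 0.2000·e_1 = (-1.0400, 3.0800, 1.8400, -0.0800).
‖u_2‖ = 3.7363, so e_2 = (-0.2783, 0.8243, 0.4925, -0.0214).
e_1·v_3 = (-0.2000)·4 + 0.4000·1 + (-0.8000)·(-4) + (-0.4000)·(-4) = 4.4000; e_2·v_3 = (-0.2783)·4 + 0.8243·1 + 0.4925·(-4) + (-0.0214)·(-4) = -2.1733.
u_3 = v_3 − 4.4000·e_1 + 2.1733·e_2 = (4.2751, 1.0315, 0.5903, -2.2865).
‖u_3‖ = 4.9917, so e_3 = (0.8564, 0.2066, 0.1182, -0.4581).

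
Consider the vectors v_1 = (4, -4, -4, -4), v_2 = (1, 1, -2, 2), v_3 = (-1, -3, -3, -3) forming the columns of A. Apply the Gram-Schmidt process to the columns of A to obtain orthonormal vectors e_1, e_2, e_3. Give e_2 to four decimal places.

e_1 = v_1/‖v_1‖ = (4, -4, -4, -4)/8.0000 = (0.5000, -0.5000, -0.5000, -0.5000).
r_{12} = e_1·v_2 = 0.0000.
u_2 = v_2 + 0.0000·e_1 = (1.0000, 1.0000, -2.0000, 2.0000).
‖u_2‖ = 3.1623, so e_2 = (0.3162, 0.3162, -0.6325, 0.6325).

e_2 = (0.3162, 0.3162, -0.6325, 0.6325)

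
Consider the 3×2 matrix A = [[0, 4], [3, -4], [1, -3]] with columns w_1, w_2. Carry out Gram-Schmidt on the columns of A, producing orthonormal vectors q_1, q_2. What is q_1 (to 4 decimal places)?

q_1 = (0.0000, 0.9487, 0.3162)

q_1 = w_1/‖w_1‖ = (0, 3, 1)/3.1623 = (0.0000, 0.9487, 0.3162).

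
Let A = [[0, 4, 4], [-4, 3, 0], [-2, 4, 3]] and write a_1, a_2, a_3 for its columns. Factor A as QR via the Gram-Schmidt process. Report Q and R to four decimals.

Q = [[0.0000, 0.8729, -0.4880], [-0.8944, -0.2182, -0.3904], [-0.4472, 0.4364, 0.7807]], R = [[4.4721, -4.4721, -1.3416], [0.0000, 4.5826, 4.8008], [0.0000, 0.0000, 0.3904]]

a_1 = (0, -4, -2); ‖a_1‖ = 4.4721, so q_1 = (0.0000, -0.8944, -0.4472).
q_1·a_2 = 0.0000·4 + (-0.8944)·3 + (-0.4472)·4 = -4.4721.
u_2 = a_2 + 4.4721·q_1 = (4.0000, -1.0000, 2.0000).
‖u_2‖ = 4.5826, so q_2 = (0.8729, -0.2182, 0.4364).
q_1·a_3 = 0.0000·4 + (-0.8944)·0 + (-0.4472)·3 = -1.3416; q_2·a_3 = 0.8729·4 + (-0.2182)·0 + 0.4364·3 = 4.8008.
u_3 = a_3 + 1.3416·q_1 − 4.8008·q_2 = (-0.1905, -0.1524, 0.3048).
‖u_3‖ = 0.3904, so q_3 = (-0.4880, -0.3904, 0.7807).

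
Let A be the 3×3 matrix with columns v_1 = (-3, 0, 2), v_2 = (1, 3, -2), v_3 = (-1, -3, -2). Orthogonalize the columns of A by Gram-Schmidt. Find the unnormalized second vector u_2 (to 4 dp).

q_1 = v_1/‖v_1‖ = (-3, 0, 2)/3.6056 = (-0.8321, 0.0000, 0.5547).
r_{12} = q_1·v_2 = -1.9415.
u_2 = v_2 + 1.9415·q_1 = (-0.6154, 3.0000, -0.9231).

u_2 = (-0.6154, 3.0000, -0.9231)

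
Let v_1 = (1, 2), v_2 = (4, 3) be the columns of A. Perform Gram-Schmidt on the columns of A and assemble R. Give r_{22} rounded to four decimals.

r_{22} = 2.2361

v_1 = (1, 2); ‖v_1‖ = 2.2361, so e_1 = (0.4472, 0.8944).
e_1·v_2 = 0.4472·4 + 0.8944·3 = 4.4721.
u_2 = v_2 − 4.4721·e_1 = (2.0000, -1.0000).
r_{22} = ‖u_2‖ = 2.2361.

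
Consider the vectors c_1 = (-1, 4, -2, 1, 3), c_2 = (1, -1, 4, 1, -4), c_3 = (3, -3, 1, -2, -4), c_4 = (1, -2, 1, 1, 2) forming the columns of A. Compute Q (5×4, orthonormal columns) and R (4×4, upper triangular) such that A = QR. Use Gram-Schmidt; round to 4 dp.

Q = [[-0.1796, 0.0557, 0.7071, 0.6808], [0.7184, 0.5175, 0.3536, -0.2093], [-0.3592, 0.6050, -0.3536, 0.2506], [0.1796, 0.4378, -0.3536, 0.3429], [0.5388, -0.4140, -0.3536, 0.5588]], R = [[5.5678, -4.3105, -5.5678, -0.7184], [0.0000, 4.0521, 0.0000, -0.7642], [0.0000, 0.0000, 2.8284, -1.4142], [0.0000, 0.0000, 0.0000, 2.8107]]

q_1 = c_1/‖c_1‖ = (-1, 4, -2, 1, 3)/5.5678 = (-0.1796, 0.7184, -0.3592, 0.1796, 0.5388).
r_{12} = q_1·c_2 = -4.3105.
u_2 = c_2 + 4.3105·q_1 = (0.2258, 2.0968, 2.4516, 1.7742, -1.6774).
‖u_2‖ = 4.0521, so q_2 = (0.0557, 0.5175, 0.6050, 0.4378, -0.4140).
r_{13} = q_1·c_3 = -5.5678; r_{23} = q_2·c_3 = 0.0000.
u_3 = c_3 + 5.5678·q_1 + 0.0000·q_2 = (2.0000, 1.0000, -1.0000, -1.0000, -1.0000).
‖u_3‖ = 2.8284, so q_3 = (0.7071, 0.3536, -0.3536, -0.3536, -0.3536).
r_{14} = q_1·c_4 = -0.7184; r_{24} = q_2·c_4 = -0.7642; r_{34} = q_3·c_4 = -1.4142.
u_4 = c_4 + 0.7184·q_1 + 0.7642·q_2 + 1.4142·q_3 = (1.9136, -0.5884, 0.7043, 0.9637, 1.5707).
‖u_4‖ = 2.8107, so q_4 = (0.6808, -0.2093, 0.2506, 0.3429, 0.5588).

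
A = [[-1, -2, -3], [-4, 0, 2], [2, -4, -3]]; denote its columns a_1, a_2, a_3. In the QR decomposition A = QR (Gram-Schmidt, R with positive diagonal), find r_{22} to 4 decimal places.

r_{22} = 4.2762

e_1 = a_1/‖a_1‖ = (-1, -4, 2)/4.5826 = (-0.2182, -0.8729, 0.4364).
r_{12} = e_1·a_2 = -1.3093.
u_2 = a_2 + 1.3093·e_1 = (-2.2857, -1.1429, -3.4286).
r_{22} = ‖u_2‖ = 4.2762.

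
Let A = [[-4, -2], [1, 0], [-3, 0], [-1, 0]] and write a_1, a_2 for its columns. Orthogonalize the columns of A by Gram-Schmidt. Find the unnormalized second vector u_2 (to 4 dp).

a_1 = (-4, 1, -3, -1); ‖a_1‖ = 5.1962, so e_1 = (-0.7698, 0.1925, -0.5774, -0.1925).
e_1·a_2 = (-0.7698)·(-2) + 0.1925·0 + (-0.5774)·0 + (-0.1925)·0 = 1.5396.
u_2 = a_2 − 1.5396·e_1 = (-0.8148, -0.2963, 0.8889, 0.2963).

u_2 = (-0.8148, -0.2963, 0.8889, 0.2963)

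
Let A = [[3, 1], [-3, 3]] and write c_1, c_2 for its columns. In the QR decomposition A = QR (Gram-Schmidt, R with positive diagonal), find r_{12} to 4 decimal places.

r_{12} = -1.4142

q_1 = c_1/‖c_1‖ = (3, -3)/4.2426 = (0.7071, -0.7071).
r_{12} = q_1·c_2 = -1.4142.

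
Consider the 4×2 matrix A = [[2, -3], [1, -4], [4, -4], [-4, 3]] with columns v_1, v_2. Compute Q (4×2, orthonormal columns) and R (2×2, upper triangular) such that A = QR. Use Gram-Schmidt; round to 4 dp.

v_1 = (2, 1, 4, -4); ‖v_1‖ = 6.0828, so e_1 = (0.3288, 0.1644, 0.6576, -0.6576).
e_1·v_2 = 0.3288·(-3) + 0.1644·(-4) + 0.6576·(-4) + (-0.6576)·3 = -6.2472.
u_2 = v_2 + 6.2472·e_1 = (-0.9459, -2.9730, 0.1081, -1.1081).
‖u_2‖ = 3.3125, so e_2 = (-0.2856, -0.8975, 0.0326, -0.3345).

Q = [[0.3288, -0.2856], [0.1644, -0.8975], [0.6576, 0.0326], [-0.6576, -0.3345]], R = [[6.0828, -6.2472], [0.0000, 3.3125]]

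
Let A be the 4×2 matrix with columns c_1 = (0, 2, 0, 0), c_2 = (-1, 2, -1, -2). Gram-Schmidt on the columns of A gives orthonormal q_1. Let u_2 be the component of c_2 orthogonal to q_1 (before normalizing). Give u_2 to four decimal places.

q_1 = c_1/‖c_1‖ = (0, 2, 0, 0)/2.0000 = (0.0000, 1.0000, 0.0000, 0.0000).
r_{12} = q_1·c_2 = 2.0000.
u_2 = c_2 − 2.0000·q_1 = (-1.0000, 0.0000, -1.0000, -2.0000).

u_2 = (-1.0000, 0.0000, -1.0000, -2.0000)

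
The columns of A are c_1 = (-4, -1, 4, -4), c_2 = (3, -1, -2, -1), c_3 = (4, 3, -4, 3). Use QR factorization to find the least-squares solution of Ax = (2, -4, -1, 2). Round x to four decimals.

c_1 = (-4, -1, 4, -4); ‖c_1‖ = 7.0000, so q_1 = (-0.5714, -0.1429, 0.5714, -0.5714).
q_1·c_2 = (-0.5714)·3 + (-0.1429)·(-1) + 0.5714·(-2) + (-0.5714)·(-1) = -2.1429.
u_2 = c_2 + 2.1429·q_1 = (1.7755, -1.3061, -0.7755, -2.2245).
‖u_2‖ = 3.2262, so q_2 = (0.5503, -0.4049, -0.2404, -0.6895).
q_1·c_3 = (-0.5714)·4 + (-0.1429)·3 + 0.5714·(-4) + (-0.5714)·3 = -6.7143; q_2·c_3 = 0.5503·4 + (-0.4049)·3 + (-0.2404)·(-4) + (-0.6895)·3 = -0.1202.
u_3 = c_3 + 6.7143·q_1 + 0.1202·q_2 = (0.2294, 1.9922, -0.1922, -0.9196).
‖u_3‖ = 2.2145, so q_3 = (0.1036, 0.8996, -0.0868, -0.4153).
Qᵀb = (-2.2857, 1.5815, -4.1350).
Back-substitute: x_3 = -4.1350/2.2145 = -1.8673.
x_2 = (1.5815 + 0.1202·(-1.8673))/3.2262 = 0.4206.
x_1 = (-2.2857 + 2.1429·0.4206 + 6.7143·(-1.8673))/7.0000 = -1.9888.

x = (-1.9888, 0.4206, -1.8673)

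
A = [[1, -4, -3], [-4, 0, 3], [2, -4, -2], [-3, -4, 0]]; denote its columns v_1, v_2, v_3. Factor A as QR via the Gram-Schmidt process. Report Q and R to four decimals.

Q = [[0.1826, -0.5774, -0.5477], [-0.7303, 0.0000, 0.3651], [0.3651, -0.5774, 0.7303], [-0.5477, -0.5774, -0.1826]], R = [[5.4772, 0.0000, -3.4689], [0.0000, 6.9282, 2.8868], [0.0000, 0.0000, 1.2780]]

v_1 = (1, -4, 2, -3); ‖v_1‖ = 5.4772, so e_1 = (0.1826, -0.7303, 0.3651, -0.5477).
e_1·v_2 = 0.1826·(-4) + (-0.7303)·0 + 0.3651·(-4) + (-0.5477)·(-4) = 0.0000.
u_2 = v_2 + 0.0000·e_1 = (-4.0000, 0.0000, -4.0000, -4.0000).
‖u_2‖ = 6.9282, so e_2 = (-0.5774, 0.0000, -0.5774, -0.5774).
e_1·v_3 = 0.1826·(-3) + (-0.7303)·3 + 0.3651·(-2) + (-0.5477)·0 = -3.4689; e_2·v_3 = (-0.5774)·(-3) + 0.0000·3 + (-0.5774)·(-2) + (-0.5774)·0 = 2.8868.
u_3 = v_3 + 3.4689·e_1 − 2.8868·e_2 = (-0.7000, 0.4667, 0.9333, -0.2333).
‖u_3‖ = 1.2780, so e_3 = (-0.5477, 0.3651, 0.7303, -0.1826).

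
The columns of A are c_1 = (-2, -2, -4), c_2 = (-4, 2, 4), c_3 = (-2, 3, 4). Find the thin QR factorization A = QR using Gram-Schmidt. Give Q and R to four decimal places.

c_1 = (-2, -2, -4); ‖c_1‖ = 4.8990, so q_1 = (-0.4082, -0.4082, -0.8165).
q_1·c_2 = (-0.4082)·(-4) + (-0.4082)·2 + (-0.8165)·4 = -2.4495.
u_2 = c_2 + 2.4495·q_1 = (-5.0000, 1.0000, 2.0000).
‖u_2‖ = 5.4772, so q_2 = (-0.9129, 0.1826, 0.3651).
q_1·c_3 = (-0.4082)·(-2) + (-0.4082)·3 + (-0.8165)·4 = -3.6742; q_2·c_3 = (-0.9129)·(-2) + 0.1826·3 + 0.3651·4 = 3.8341.
u_3 = c_3 + 3.6742·q_1 − 3.8341·q_2 = (0.0000, 0.8000, -0.4000).
‖u_3‖ = 0.8944, so q_3 = (0.0000, 0.8944, -0.4472).

Q = [[-0.4082, -0.9129, 0.0000], [-0.4082, 0.1826, 0.8944], [-0.8165, 0.3651, -0.4472]], R = [[4.8990, -2.4495, -3.6742], [0.0000, 5.4772, 3.8341], [0.0000, 0.0000, 0.8944]]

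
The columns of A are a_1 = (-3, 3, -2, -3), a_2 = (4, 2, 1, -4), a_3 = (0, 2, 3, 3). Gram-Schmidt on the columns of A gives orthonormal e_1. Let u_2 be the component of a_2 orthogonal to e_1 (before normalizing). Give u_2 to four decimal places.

a_1 = (-3, 3, -2, -3); ‖a_1‖ = 5.5678, so e_1 = (-0.5388, 0.5388, -0.3592, -0.5388).
e_1·a_2 = (-0.5388)·4 + 0.5388·2 + (-0.3592)·1 + (-0.5388)·(-4) = 0.7184.
u_2 = a_2 − 0.7184·e_1 = (4.3871, 1.6129, 1.2581, -3.6129).

u_2 = (4.3871, 1.6129, 1.2581, -3.6129)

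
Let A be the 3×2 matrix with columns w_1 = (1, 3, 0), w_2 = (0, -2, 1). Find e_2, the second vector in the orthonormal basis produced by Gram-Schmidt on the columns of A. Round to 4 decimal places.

w_1 = (1, 3, 0); ‖w_1‖ = 3.1623, so e_1 = (0.3162, 0.9487, 0.0000).
e_1·w_2 = 0.3162·0 + 0.9487·(-2) + 0.0000·1 = -1.8974.
u_2 = w_2 + 1.8974·e_1 = (0.6000, -0.2000, 1.0000).
‖u_2‖ = 1.1832, so e_2 = (0.5071, -0.1690, 0.8452).

e_2 = (0.5071, -0.1690, 0.8452)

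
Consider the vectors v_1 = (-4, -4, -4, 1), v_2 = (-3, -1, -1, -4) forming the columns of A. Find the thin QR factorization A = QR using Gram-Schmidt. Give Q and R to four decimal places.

v_1 = (-4, -4, -4, 1); ‖v_1‖ = 7.0000, so q_1 = (-0.5714, -0.5714, -0.5714, 0.1429).
q_1·v_2 = (-0.5714)·(-3) + (-0.5714)·(-1) + (-0.5714)·(-1) + 0.1429·(-4) = 2.2857.
u_2 = v_2 − 2.2857·q_1 = (-1.6939, 0.3061, 0.3061, -4.3265).
‖u_2‖ = 4.6664, so q_2 = (-0.3630, 0.0656, 0.0656, -0.9272).

Q = [[-0.5714, -0.3630], [-0.5714, 0.0656], [-0.5714, 0.0656], [0.1429, -0.9272]], R = [[7.0000, 2.2857], [0.0000, 4.6664]]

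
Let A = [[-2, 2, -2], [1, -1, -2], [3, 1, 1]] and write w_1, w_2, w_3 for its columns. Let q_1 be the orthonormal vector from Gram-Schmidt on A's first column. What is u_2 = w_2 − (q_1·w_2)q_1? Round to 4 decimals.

u_2 = (1.7143, -0.8571, 1.4286)

w_1 = (-2, 1, 3); ‖w_1‖ = 3.7417, so q_1 = (-0.5345, 0.2673, 0.8018).
q_1·w_2 = (-0.5345)·2 + 0.2673·(-1) + 0.8018·1 = -0.5345.
u_2 = w_2 + 0.5345·q_1 = (1.7143, -0.8571, 1.4286).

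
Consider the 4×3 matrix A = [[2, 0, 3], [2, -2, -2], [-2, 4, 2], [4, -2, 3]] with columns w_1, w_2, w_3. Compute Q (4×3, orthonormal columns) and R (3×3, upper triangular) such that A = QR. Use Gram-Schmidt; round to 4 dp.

w_1 = (2, 2, -2, 4); ‖w_1‖ = 5.2915, so e_1 = (0.3780, 0.3780, -0.3780, 0.7559).
e_1·w_2 = 0.3780·0 + 0.3780·(-2) + (-0.3780)·4 + 0.7559·(-2) = -3.7796.
u_2 = w_2 + 3.7796·e_1 = (1.4286, -0.5714, 2.5714, 0.8571).
‖u_2‖ = 3.1168, so e_2 = (0.4583, -0.1833, 0.8250, 0.2750).
e_1·w_3 = 0.3780·3 + 0.3780·(-2) + (-0.3780)·2 + 0.7559·3 = 1.8898; e_2·w_3 = 0.4583·3 + (-0.1833)·(-2) + 0.8250·2 + 0.2750·3 = 4.2168.
u_3 = w_3 − 1.8898·e_1 − 4.2168·e_2 = (0.3529, -1.9412, -0.7647, 0.4118).
‖u_3‖ = 2.1557, so e_3 = (0.1637, -0.9005, -0.3547, 0.1910).

Q = [[0.3780, 0.4583, 0.1637], [0.3780, -0.1833, -0.9005], [-0.3780, 0.8250, -0.3547], [0.7559, 0.2750, 0.1910]], R = [[5.2915, -3.7796, 1.8898], [0.0000, 3.1168, 4.2168], [0.0000, 0.0000, 2.1557]]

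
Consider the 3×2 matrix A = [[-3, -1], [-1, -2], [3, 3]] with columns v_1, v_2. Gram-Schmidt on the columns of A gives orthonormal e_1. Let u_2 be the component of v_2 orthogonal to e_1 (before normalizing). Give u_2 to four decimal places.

u_2 = (1.2105, -1.2632, 0.7895)

v_1 = (-3, -1, 3); ‖v_1‖ = 4.3589, so e_1 = (-0.6882, -0.2294, 0.6882).
e_1·v_2 = (-0.6882)·(-1) + (-0.2294)·(-2) + 0.6882·3 = 3.2118.
u_2 = v_2 − 3.2118·e_1 = (1.2105, -1.2632, 0.7895).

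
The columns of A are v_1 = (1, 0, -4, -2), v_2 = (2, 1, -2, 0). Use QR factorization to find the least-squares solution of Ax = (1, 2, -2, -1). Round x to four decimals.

e_1 = v_1/‖v_1‖ = (1, 0, -4, -2)/4.5826 = (0.2182, 0.0000, -0.8729, -0.4364).
r_{12} = e_1·v_2 = 2.1822.
u_2 = v_2 − 2.1822·e_1 = (1.5238, 1.0000, -0.0952, 0.9524).
‖u_2‖ = 2.0587, so e_2 = (0.7402, 0.4858, -0.0463, 0.4626).
Qᵀb = (2.4004, 1.3416).
Back-substitute: x_2 = 1.3416/2.0587 = 0.6517.
x_1 = (2.4004 − 2.1822·0.6517)/4.5826 = 0.2135.

x = (0.2135, 0.6517)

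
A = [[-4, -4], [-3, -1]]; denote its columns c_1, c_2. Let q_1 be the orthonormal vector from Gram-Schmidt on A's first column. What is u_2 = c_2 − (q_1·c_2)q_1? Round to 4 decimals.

q_1 = c_1/‖c_1‖ = (-4, -3)/5.0000 = (-0.8000, -0.6000).
r_{12} = q_1·c_2 = 3.8000.
u_2 = c_2 − 3.8000·q_1 = (-0.9600, 1.2800).

u_2 = (-0.9600, 1.2800)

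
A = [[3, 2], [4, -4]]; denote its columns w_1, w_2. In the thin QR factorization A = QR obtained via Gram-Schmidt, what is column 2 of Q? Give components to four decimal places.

w_1 = (3, 4); ‖w_1‖ = 5.0000, so q_1 = (0.6000, 0.8000).
q_1·w_2 = 0.6000·2 + 0.8000·(-4) = -2.0000.
u_2 = w_2 + 2.0000·q_1 = (3.2000, -2.4000).
‖u_2‖ = 4.0000, so q_2 = (0.8000, -0.6000).

q_2 = (0.8000, -0.6000)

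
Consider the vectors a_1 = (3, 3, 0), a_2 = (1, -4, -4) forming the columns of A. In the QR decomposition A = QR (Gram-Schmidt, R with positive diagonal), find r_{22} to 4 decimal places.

r_{22} = 5.3385

e_1 = a_1/‖a_1‖ = (3, 3, 0)/4.2426 = (0.7071, 0.7071, 0.0000).
r_{12} = e_1·a_2 = -2.1213.
u_2 = a_2 + 2.1213·e_1 = (2.5000, -2.5000, -4.0000).
r_{22} = ‖u_2‖ = 5.3385.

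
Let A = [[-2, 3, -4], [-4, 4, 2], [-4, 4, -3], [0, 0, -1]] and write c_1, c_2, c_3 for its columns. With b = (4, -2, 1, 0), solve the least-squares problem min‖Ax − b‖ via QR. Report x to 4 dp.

c_1 = (-2, -4, -4, 0); ‖c_1‖ = 6.0000, so e_1 = (-0.3333, -0.6667, -0.6667, 0.0000).
e_1·c_2 = (-0.3333)·3 + (-0.6667)·4 + (-0.6667)·4 + 0.0000·0 = -6.3333.
u_2 = c_2 + 6.3333·e_1 = (0.8889, -0.2222, -0.2222, 0.0000).
‖u_2‖ = 0.9428, so e_2 = (0.9428, -0.2357, -0.2357, 0.0000).
e_1·c_3 = (-0.3333)·(-4) + (-0.6667)·2 + (-0.6667)·(-3) + 0.0000·(-1) = 2.0000; e_2·c_3 = 0.9428·(-4) + (-0.2357)·2 + (-0.2357)·(-3) + 0.0000·(-1) = -3.5355.
u_3 = c_3 − 2.0000·e_1 + 3.5355·e_2 = (0.0000, 2.5000, -2.5000, -1.0000).
‖u_3‖ = 3.6742, so e_3 = (0.0000, 0.6804, -0.6804, -0.2722).
Qᵀb = (-0.6667, 4.0069, -2.0412).
Back-substitute: x_3 = -2.0412/3.6742 = -0.5556.
x_2 = (4.0069 + 3.5355·(-0.5556))/0.9428 = 2.1667.
x_1 = (-0.6667 + 6.3333·2.1667 − 2.0000·(-0.5556))/6.0000 = 2.3611.

x = (2.3611, 2.1667, -0.5556)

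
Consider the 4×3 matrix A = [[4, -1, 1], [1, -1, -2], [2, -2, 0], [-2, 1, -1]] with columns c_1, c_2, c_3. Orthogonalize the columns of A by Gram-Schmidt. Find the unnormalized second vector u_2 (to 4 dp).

u_2 = (0.7600, -0.5600, -1.1200, 0.1200)

c_1 = (4, 1, 2, -2); ‖c_1‖ = 5.0000, so e_1 = (0.8000, 0.2000, 0.4000, -0.4000).
e_1·c_2 = 0.8000·(-1) + 0.2000·(-1) + 0.4000·(-2) + (-0.4000)·1 = -2.2000.
u_2 = c_2 + 2.2000·e_1 = (0.7600, -0.5600, -1.1200, 0.1200).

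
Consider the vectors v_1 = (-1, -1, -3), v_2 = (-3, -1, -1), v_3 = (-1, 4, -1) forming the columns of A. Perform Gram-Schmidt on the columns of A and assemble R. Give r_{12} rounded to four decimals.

r_{12} = 2.1106

v_1 = (-1, -1, -3); ‖v_1‖ = 3.3166, so e_1 = (-0.3015, -0.3015, -0.9045).
r_{12} = e_1·v_2 = 2.1106.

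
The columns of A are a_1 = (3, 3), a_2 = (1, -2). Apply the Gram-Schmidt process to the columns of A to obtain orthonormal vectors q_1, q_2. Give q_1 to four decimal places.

a_1 = (3, 3); ‖a_1‖ = 4.2426, so q_1 = (0.7071, 0.7071).

q_1 = (0.7071, 0.7071)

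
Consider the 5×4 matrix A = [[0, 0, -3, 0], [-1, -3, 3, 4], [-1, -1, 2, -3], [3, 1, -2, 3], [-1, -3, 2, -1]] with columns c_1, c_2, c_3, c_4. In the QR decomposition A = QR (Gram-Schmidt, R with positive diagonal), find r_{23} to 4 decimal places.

c_1 = (0, -1, -1, 3, -1); ‖c_1‖ = 3.4641, so e_1 = (0.0000, -0.2887, -0.2887, 0.8660, -0.2887).
e_1·c_2 = 0.0000·0 + (-0.2887)·(-3) + (-0.2887)·(-1) + 0.8660·1 + (-0.2887)·(-3) = 2.8868.
u_2 = c_2 − 2.8868·e_1 = (0.0000, -2.1667, -0.1667, -1.5000, -2.1667).
‖u_2‖ = 3.4157, so e_2 = (0.0000, -0.6343, -0.0488, -0.4392, -0.6343).
r_{23} = e_2·c_3 = -2.3910.

r_{23} = -2.3910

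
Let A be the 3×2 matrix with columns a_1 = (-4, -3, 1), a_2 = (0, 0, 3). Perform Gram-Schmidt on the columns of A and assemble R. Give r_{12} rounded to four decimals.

q_1 = a_1/‖a_1‖ = (-4, -3, 1)/5.0990 = (-0.7845, -0.5883, 0.1961).
r_{12} = q_1·a_2 = 0.5883.

r_{12} = 0.5883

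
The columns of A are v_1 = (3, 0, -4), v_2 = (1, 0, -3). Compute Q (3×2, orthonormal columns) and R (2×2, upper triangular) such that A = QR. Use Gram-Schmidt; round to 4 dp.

Q = [[0.6000, -0.8000], [0.0000, 0.0000], [-0.8000, -0.6000]], R = [[5.0000, 3.0000], [0.0000, 1.0000]]

v_1 = (3, 0, -4); ‖v_1‖ = 5.0000, so q_1 = (0.6000, 0.0000, -0.8000).
q_1·v_2 = 0.6000·1 + 0.0000·0 + (-0.8000)·(-3) = 3.0000.
u_2 = v_2 − 3.0000·q_1 = (-0.8000, 0.0000, -0.6000).
‖u_2‖ = 1.0000, so q_2 = (-0.8000, 0.0000, -0.6000).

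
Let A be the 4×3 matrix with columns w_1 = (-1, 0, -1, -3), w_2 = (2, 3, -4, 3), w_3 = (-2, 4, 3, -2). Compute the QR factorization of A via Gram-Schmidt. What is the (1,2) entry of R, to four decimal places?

w_1 = (-1, 0, -1, -3); ‖w_1‖ = 3.3166, so q_1 = (-0.3015, 0.0000, -0.3015, -0.9045).
r_{12} = q_1·w_2 = -2.1106.

r_{12} = -2.1106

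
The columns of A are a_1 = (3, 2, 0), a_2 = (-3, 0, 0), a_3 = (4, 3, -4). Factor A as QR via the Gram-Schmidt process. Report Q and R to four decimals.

q_1 = a_1/‖a_1‖ = (3, 2, 0)/3.6056 = (0.8321, 0.5547, 0.0000).
r_{12} = q_1·a_2 = -2.4962.
u_2 = a_2 + 2.4962·q_1 = (-0.9231, 1.3846, 0.0000).
‖u_2‖ = 1.6641, so q_2 = (-0.5547, 0.8321, 0.0000).
r_{13} = q_1·a_3 = 4.9923; r_{23} = q_2·a_3 = 0.2774.
u_3 = a_3 − 4.9923·q_1 − 0.2774·q_2 = (0.0000, 0.0000, -4.0000).
‖u_3‖ = 4.0000, so q_3 = (0.0000, 0.0000, -1.0000).

Q = [[0.8321, -0.5547, 0.0000], [0.5547, 0.8321, 0.0000], [0.0000, 0.0000, -1.0000]], R = [[3.6056, -2.4962, 4.9923], [0.0000, 1.6641, 0.2774], [0.0000, 0.0000, 4.0000]]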